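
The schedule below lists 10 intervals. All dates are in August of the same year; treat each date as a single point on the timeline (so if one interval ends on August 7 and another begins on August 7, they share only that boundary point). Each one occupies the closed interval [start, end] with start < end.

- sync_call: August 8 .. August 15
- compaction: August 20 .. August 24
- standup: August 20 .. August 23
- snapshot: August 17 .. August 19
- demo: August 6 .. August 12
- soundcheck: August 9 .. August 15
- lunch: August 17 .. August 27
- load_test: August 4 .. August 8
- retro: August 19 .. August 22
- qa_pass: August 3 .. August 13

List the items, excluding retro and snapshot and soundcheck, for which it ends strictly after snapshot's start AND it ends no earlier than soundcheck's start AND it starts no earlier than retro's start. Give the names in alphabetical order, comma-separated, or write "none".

compaction, standup

Conditions: its end is strictly after snapshot's start (X.end > August 17) AND its end is no earlier than soundcheck's start (X.end >= August 9) AND its start is no earlier than retro's start (X.start >= August 19).
compaction: end August 24 > August 17? ✓; end August 24 >= August 9? ✓; start August 20 >= August 19? ✓ → yes.
demo: end August 12 > August 17? ✗; end August 12 >= August 9? ✓; start August 6 >= August 19? ✗ → no.
load_test: end August 8 > August 17? ✗; end August 8 >= August 9? ✗; start August 4 >= August 19? ✗ → no.
lunch: end August 27 > August 17? ✓; end August 27 >= August 9? ✓; start August 17 >= August 19? ✗ → no.
qa_pass: end August 13 > August 17? ✗; end August 13 >= August 9? ✓; start August 3 >= August 19? ✗ → no.
standup: end August 23 > August 17? ✓; end August 23 >= August 9? ✓; start August 20 >= August 19? ✓ → yes.
sync_call: end August 15 > August 17? ✗; end August 15 >= August 9? ✓; start August 8 >= August 19? ✗ → no.
Result: compaction, standup.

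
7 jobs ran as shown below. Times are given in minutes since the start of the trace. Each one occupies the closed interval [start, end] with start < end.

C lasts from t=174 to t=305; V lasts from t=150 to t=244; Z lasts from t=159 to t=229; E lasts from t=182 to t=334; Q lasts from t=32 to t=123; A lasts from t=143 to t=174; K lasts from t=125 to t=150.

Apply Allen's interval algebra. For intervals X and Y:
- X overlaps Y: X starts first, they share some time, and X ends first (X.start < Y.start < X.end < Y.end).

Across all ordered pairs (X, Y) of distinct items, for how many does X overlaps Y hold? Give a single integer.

8

Checking all 42 ordered pairs for relation 'overlaps'; matching pairs in alphabetical order:
(A, V): A overlaps V ✓
(A, Z): A overlaps Z ✓
(C, E): C overlaps E ✓
(K, A): K overlaps A ✓
(V, C): V overlaps C ✓
(V, E): V overlaps E ✓
(Z, C): Z overlaps C ✓
(Z, E): Z overlaps E ✓
Count: 8.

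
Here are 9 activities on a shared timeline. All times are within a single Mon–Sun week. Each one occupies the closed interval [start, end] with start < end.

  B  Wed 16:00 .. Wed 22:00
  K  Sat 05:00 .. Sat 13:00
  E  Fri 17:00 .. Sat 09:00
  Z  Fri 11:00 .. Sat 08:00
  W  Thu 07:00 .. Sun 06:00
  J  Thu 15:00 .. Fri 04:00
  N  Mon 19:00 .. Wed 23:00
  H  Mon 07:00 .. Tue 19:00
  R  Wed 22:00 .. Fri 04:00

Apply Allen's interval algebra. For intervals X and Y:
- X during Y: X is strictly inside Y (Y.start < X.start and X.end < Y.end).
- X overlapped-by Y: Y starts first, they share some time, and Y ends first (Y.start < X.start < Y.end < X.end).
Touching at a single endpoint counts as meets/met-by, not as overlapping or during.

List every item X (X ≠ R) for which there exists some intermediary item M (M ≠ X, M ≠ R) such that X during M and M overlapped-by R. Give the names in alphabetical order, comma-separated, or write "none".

E, J, K, Z

Target R = [Wed 22:00, Fri 04:00].
Intermediaries M with M overlapped-by R: W.
Via W — items with X during W: E, J, K, Z.
Union: E, J, K, Z.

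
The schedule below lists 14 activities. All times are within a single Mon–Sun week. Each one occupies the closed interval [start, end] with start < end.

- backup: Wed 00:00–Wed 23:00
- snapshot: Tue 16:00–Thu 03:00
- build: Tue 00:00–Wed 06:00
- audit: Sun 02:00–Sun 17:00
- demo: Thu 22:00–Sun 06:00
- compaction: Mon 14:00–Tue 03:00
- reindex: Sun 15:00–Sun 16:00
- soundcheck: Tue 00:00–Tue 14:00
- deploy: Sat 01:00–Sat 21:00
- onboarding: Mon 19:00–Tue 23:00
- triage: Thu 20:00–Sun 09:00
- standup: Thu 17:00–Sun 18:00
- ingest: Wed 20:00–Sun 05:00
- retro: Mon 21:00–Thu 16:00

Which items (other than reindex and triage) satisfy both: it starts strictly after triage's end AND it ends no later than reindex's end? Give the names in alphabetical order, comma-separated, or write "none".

Conditions: its start is strictly after triage's end (X.start > Sun 09:00) AND its end is no later than reindex's end (X.end <= Sun 16:00).
audit: start Sun 02:00 > Sun 09:00? ✗; end Sun 17:00 <= Sun 16:00? ✗ → no.
backup: start Wed 00:00 > Sun 09:00? ✗; end Wed 23:00 <= Sun 16:00? ✓ → no.
build: start Tue 00:00 > Sun 09:00? ✗; end Wed 06:00 <= Sun 16:00? ✓ → no.
compaction: start Mon 14:00 > Sun 09:00? ✗; end Tue 03:00 <= Sun 16:00? ✓ → no.
demo: start Thu 22:00 > Sun 09:00? ✗; end Sun 06:00 <= Sun 16:00? ✓ → no.
deploy: start Sat 01:00 > Sun 09:00? ✗; end Sat 21:00 <= Sun 16:00? ✓ → no.
ingest: start Wed 20:00 > Sun 09:00? ✗; end Sun 05:00 <= Sun 16:00? ✓ → no.
onboarding: start Mon 19:00 > Sun 09:00? ✗; end Tue 23:00 <= Sun 16:00? ✓ → no.
retro: start Mon 21:00 > Sun 09:00? ✗; end Thu 16:00 <= Sun 16:00? ✓ → no.
snapshot: start Tue 16:00 > Sun 09:00? ✗; end Thu 03:00 <= Sun 16:00? ✓ → no.
soundcheck: start Tue 00:00 > Sun 09:00? ✗; end Tue 14:00 <= Sun 16:00? ✓ → no.
standup: start Thu 17:00 > Sun 09:00? ✗; end Sun 18:00 <= Sun 16:00? ✗ → no.
Result: none.

none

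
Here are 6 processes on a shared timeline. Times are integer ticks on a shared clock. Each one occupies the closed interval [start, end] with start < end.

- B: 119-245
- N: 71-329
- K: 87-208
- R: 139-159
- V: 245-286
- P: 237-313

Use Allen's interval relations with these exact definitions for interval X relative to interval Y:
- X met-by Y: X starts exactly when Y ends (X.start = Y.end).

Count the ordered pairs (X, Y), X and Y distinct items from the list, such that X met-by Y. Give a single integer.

1

Checking all 30 ordered pairs for relation 'met-by'; matching pairs in alphabetical order:
(V, B): V met-by B ✓
Count: 1.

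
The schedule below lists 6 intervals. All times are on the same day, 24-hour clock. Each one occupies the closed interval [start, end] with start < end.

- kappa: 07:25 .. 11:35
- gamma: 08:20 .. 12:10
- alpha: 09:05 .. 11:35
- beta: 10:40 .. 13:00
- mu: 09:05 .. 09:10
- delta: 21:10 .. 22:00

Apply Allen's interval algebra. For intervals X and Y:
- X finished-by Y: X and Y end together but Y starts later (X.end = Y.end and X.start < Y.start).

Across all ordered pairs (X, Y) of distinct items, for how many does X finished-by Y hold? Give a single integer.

Checking all 30 ordered pairs for relation 'finished-by'; matching pairs in alphabetical order:
(kappa, alpha): kappa finished-by alpha ✓
Count: 1.

1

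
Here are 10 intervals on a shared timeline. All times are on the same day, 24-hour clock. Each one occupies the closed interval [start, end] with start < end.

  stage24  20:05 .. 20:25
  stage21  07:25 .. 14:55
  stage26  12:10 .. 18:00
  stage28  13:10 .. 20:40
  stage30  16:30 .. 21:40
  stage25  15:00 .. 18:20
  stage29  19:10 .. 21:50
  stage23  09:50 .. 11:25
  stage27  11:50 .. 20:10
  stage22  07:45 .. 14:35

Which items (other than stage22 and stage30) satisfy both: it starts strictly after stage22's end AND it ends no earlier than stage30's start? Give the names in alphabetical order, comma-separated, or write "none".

Conditions: its start is strictly after stage22's end (X.start > 14:35) AND its end is no earlier than stage30's start (X.end >= 16:30).
stage21: start 07:25 > 14:35? ✗; end 14:55 >= 16:30? ✗ → no.
stage23: start 09:50 > 14:35? ✗; end 11:25 >= 16:30? ✗ → no.
stage24: start 20:05 > 14:35? ✓; end 20:25 >= 16:30? ✓ → yes.
stage25: start 15:00 > 14:35? ✓; end 18:20 >= 16:30? ✓ → yes.
stage26: start 12:10 > 14:35? ✗; end 18:00 >= 16:30? ✓ → no.
stage27: start 11:50 > 14:35? ✗; end 20:10 >= 16:30? ✓ → no.
stage28: start 13:10 > 14:35? ✗; end 20:40 >= 16:30? ✓ → no.
stage29: start 19:10 > 14:35? ✓; end 21:50 >= 16:30? ✓ → yes.
Result: stage24, stage25, stage29.

stage24, stage25, stage29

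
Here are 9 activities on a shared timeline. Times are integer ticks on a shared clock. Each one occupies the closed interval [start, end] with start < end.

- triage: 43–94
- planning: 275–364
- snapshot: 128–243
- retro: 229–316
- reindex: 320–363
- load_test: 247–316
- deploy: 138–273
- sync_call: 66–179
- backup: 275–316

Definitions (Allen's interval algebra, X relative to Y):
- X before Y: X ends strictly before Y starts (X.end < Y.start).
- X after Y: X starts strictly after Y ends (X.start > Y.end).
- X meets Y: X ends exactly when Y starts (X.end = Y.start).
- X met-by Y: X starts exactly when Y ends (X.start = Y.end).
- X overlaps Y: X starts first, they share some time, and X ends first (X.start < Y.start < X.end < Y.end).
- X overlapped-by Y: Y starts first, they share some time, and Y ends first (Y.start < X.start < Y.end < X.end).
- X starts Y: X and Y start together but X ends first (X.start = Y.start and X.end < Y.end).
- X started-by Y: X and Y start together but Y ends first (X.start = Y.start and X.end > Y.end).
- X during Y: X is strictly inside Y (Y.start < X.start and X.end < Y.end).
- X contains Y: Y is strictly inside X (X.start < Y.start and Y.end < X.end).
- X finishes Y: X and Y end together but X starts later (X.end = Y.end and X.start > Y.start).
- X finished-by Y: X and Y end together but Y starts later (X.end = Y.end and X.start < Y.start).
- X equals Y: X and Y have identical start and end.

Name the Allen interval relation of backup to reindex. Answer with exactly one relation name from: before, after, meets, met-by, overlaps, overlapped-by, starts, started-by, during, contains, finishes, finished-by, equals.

before

backup = [275, 316]; reindex = [320, 363].
Compare endpoints: backup.start < reindex.start, backup.start < reindex.end, backup.end < reindex.start, backup.end < reindex.end.
That pattern is 'before'.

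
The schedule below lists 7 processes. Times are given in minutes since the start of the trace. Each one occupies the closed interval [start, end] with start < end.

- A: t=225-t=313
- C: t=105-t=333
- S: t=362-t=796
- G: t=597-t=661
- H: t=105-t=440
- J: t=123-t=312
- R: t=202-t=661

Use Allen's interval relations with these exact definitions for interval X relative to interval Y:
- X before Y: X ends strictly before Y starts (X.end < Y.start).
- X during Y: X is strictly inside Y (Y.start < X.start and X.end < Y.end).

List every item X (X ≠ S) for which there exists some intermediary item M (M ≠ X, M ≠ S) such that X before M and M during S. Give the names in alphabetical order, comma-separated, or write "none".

Target S = [t=362, t=796].
Intermediaries M with M during S: G.
Via G — items with X before G: A, C, H, J.
Union: A, C, H, J.

A, C, H, J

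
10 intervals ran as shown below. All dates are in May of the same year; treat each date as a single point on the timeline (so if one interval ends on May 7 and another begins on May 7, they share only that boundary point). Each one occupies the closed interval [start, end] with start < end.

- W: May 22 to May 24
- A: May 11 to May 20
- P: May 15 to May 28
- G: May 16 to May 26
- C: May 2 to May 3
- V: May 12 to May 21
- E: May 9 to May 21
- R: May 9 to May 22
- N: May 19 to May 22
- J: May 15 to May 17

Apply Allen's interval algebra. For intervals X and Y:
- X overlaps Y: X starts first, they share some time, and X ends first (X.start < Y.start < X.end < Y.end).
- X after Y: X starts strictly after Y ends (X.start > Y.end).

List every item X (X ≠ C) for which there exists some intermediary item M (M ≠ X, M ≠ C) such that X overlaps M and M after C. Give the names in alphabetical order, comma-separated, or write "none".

A, E, J, R, V

Target C = [May 2, May 3].
Intermediaries M with M after C: A, E, G, J, N, P, R, V, W.
Via A — items with X overlaps A: none.
Via E — items with X overlaps E: none.
Via G — items with X overlaps G: A, E, J, R, V.
Via J — items with X overlaps J: none.
Via N — items with X overlaps N: A, E, V.
Via P — items with X overlaps P: A, E, R, V.
Via R — items with X overlaps R: none.
Via V — items with X overlaps V: A.
Via W — items with X overlaps W: none.
Union: A, E, J, R, V.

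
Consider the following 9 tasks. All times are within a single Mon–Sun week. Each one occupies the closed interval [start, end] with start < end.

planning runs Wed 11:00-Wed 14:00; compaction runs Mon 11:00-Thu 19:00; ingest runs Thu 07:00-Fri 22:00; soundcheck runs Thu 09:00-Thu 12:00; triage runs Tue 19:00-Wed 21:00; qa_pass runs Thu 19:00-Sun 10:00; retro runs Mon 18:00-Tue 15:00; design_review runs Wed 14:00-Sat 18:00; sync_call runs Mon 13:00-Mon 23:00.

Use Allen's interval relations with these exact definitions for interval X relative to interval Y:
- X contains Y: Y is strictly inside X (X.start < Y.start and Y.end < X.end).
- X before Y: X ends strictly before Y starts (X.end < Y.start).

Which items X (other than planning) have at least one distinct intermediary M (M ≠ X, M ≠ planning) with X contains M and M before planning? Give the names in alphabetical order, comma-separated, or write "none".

Target planning = [Wed 11:00, Wed 14:00].
Intermediaries M with M before planning: retro, sync_call.
Via retro — items with X contains retro: compaction.
Via sync_call — items with X contains sync_call: compaction.
Union: compaction.

compaction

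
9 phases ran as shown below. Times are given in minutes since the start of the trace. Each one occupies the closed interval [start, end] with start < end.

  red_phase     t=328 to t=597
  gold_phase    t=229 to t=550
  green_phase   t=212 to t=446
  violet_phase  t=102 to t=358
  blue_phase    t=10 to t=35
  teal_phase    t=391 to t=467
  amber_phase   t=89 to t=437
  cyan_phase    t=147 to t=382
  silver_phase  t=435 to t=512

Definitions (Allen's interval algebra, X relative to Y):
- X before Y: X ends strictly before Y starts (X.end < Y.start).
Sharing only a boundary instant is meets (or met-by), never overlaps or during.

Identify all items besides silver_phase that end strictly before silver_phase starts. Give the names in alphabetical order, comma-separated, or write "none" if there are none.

blue_phase, cyan_phase, violet_phase

Target silver_phase = [t=435, t=512].
amber_phase [t=89, t=437] → overlaps → no.
blue_phase [t=10, t=35] → before → yes.
cyan_phase [t=147, t=382] → before → yes.
gold_phase [t=229, t=550] → contains → no.
green_phase [t=212, t=446] → overlaps → no.
red_phase [t=328, t=597] → contains → no.
teal_phase [t=391, t=467] → overlaps → no.
violet_phase [t=102, t=358] → before → yes.
Result: blue_phase, cyan_phase, violet_phase.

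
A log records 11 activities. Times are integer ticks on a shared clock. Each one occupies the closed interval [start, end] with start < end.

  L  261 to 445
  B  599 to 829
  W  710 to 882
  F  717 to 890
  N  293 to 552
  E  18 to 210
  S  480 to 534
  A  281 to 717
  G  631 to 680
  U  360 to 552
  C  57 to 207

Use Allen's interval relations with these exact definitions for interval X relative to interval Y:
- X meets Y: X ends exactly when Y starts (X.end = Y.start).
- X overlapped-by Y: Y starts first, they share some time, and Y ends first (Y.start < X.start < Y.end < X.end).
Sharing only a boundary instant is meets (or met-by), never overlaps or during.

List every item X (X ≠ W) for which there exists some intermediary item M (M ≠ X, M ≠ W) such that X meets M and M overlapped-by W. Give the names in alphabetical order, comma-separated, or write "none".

A

Target W = [710, 882].
Intermediaries M with M overlapped-by W: F.
Via F — items with X meets F: A.
Union: A.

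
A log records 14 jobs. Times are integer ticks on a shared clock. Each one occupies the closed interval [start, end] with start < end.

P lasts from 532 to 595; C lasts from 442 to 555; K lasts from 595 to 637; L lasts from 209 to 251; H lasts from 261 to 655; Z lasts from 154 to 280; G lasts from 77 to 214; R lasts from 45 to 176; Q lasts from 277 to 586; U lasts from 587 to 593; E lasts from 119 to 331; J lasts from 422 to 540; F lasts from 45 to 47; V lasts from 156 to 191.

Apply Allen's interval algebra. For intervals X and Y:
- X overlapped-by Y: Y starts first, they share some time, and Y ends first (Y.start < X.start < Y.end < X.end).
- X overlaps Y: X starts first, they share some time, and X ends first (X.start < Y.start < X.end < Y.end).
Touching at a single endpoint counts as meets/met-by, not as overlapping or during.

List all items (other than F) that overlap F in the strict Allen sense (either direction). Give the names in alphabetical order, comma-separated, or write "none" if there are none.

Target F = [45, 47].
C [442, 555] → after → no.
E [119, 331] → after → no.
G [77, 214] → after → no.
H [261, 655] → after → no.
J [422, 540] → after → no.
K [595, 637] → after → no.
L [209, 251] → after → no.
P [532, 595] → after → no.
Q [277, 586] → after → no.
R [45, 176] → started-by → no.
U [587, 593] → after → no.
V [156, 191] → after → no.
Z [154, 280] → after → no.
Result: none.

none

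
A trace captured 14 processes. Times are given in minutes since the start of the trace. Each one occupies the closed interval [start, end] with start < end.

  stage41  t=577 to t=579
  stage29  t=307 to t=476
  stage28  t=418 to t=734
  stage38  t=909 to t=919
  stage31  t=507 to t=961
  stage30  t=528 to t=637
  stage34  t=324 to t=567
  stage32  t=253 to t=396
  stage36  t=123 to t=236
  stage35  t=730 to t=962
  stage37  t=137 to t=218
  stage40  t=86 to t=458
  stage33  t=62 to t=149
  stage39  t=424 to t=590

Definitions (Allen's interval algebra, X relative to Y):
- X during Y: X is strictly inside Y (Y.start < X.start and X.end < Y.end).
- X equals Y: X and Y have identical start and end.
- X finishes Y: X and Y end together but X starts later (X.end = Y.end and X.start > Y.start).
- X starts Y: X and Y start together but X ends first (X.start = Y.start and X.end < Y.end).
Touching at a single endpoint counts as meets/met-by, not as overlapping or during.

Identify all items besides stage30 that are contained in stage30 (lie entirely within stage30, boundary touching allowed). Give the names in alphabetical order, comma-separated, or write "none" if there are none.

stage41

Target stage30 = [t=528, t=637].
stage28 [t=418, t=734] → contains → no.
stage29 [t=307, t=476] → before → no.
stage31 [t=507, t=961] → contains → no.
stage32 [t=253, t=396] → before → no.
stage33 [t=62, t=149] → before → no.
stage34 [t=324, t=567] → overlaps → no.
stage35 [t=730, t=962] → after → no.
stage36 [t=123, t=236] → before → no.
stage37 [t=137, t=218] → before → no.
stage38 [t=909, t=919] → after → no.
stage39 [t=424, t=590] → overlaps → no.
stage40 [t=86, t=458] → before → no.
stage41 [t=577, t=579] → during → yes.
Result: stage41.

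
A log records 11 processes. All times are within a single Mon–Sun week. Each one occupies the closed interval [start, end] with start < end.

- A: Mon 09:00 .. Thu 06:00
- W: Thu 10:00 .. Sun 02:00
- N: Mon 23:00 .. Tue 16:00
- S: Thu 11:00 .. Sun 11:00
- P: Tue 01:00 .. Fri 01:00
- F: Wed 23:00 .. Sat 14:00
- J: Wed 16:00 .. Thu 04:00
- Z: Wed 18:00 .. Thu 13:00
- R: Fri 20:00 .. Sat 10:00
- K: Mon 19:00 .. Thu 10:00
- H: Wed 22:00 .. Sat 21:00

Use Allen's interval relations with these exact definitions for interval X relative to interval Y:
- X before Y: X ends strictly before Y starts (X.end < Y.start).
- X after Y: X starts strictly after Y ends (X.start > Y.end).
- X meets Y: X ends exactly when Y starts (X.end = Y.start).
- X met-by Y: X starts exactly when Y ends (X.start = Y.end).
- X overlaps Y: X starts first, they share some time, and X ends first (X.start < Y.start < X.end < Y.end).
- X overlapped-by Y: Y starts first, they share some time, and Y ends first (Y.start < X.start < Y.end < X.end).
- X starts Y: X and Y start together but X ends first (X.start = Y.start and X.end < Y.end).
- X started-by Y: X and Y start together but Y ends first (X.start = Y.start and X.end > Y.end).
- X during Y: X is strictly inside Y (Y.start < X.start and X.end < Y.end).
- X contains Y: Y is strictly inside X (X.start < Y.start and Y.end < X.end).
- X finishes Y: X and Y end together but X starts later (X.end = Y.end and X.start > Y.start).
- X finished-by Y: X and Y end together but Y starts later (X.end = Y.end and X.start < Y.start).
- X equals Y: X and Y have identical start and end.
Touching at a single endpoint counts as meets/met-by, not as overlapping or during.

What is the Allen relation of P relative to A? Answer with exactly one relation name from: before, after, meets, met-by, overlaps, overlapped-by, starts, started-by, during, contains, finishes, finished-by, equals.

overlapped-by

P = [Tue 01:00, Fri 01:00]; A = [Mon 09:00, Thu 06:00].
Compare endpoints: P.start > A.start, P.start < A.end, P.end > A.start, P.end > A.end.
That pattern is 'overlapped-by'.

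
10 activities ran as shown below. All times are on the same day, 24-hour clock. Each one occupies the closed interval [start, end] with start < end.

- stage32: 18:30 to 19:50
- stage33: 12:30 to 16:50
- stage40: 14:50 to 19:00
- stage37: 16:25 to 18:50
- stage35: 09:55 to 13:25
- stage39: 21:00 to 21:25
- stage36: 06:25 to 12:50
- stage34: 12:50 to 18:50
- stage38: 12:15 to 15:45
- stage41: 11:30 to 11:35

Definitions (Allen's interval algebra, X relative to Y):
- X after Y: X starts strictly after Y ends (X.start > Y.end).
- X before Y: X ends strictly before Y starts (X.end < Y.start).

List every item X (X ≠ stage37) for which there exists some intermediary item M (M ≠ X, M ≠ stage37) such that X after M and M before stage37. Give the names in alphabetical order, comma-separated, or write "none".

stage32, stage33, stage34, stage38, stage39, stage40

Target stage37 = [16:25, 18:50].
Intermediaries M with M before stage37: stage35, stage36, stage38, stage41.
Via stage35 — items with X after stage35: stage32, stage39, stage40.
Via stage36 — items with X after stage36: stage32, stage39, stage40.
Via stage38 — items with X after stage38: stage32, stage39.
Via stage41 — items with X after stage41: stage32, stage33, stage34, stage38, stage39, stage40.
Union: stage32, stage33, stage34, stage38, stage39, stage40.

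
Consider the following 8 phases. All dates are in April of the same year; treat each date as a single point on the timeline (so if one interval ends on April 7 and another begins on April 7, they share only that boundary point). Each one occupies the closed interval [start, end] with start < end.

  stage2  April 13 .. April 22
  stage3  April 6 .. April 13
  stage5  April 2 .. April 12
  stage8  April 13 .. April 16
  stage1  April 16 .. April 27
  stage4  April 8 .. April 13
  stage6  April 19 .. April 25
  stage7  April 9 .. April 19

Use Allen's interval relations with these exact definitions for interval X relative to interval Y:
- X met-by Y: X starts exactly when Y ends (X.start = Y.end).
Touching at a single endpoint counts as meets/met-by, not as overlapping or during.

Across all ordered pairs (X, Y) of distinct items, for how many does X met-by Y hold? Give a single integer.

6

Checking all 56 ordered pairs for relation 'met-by'; matching pairs in alphabetical order:
(stage1, stage8): stage1 met-by stage8 ✓
(stage2, stage3): stage2 met-by stage3 ✓
(stage2, stage4): stage2 met-by stage4 ✓
(stage6, stage7): stage6 met-by stage7 ✓
(stage8, stage3): stage8 met-by stage3 ✓
(stage8, stage4): stage8 met-by stage4 ✓
Count: 6.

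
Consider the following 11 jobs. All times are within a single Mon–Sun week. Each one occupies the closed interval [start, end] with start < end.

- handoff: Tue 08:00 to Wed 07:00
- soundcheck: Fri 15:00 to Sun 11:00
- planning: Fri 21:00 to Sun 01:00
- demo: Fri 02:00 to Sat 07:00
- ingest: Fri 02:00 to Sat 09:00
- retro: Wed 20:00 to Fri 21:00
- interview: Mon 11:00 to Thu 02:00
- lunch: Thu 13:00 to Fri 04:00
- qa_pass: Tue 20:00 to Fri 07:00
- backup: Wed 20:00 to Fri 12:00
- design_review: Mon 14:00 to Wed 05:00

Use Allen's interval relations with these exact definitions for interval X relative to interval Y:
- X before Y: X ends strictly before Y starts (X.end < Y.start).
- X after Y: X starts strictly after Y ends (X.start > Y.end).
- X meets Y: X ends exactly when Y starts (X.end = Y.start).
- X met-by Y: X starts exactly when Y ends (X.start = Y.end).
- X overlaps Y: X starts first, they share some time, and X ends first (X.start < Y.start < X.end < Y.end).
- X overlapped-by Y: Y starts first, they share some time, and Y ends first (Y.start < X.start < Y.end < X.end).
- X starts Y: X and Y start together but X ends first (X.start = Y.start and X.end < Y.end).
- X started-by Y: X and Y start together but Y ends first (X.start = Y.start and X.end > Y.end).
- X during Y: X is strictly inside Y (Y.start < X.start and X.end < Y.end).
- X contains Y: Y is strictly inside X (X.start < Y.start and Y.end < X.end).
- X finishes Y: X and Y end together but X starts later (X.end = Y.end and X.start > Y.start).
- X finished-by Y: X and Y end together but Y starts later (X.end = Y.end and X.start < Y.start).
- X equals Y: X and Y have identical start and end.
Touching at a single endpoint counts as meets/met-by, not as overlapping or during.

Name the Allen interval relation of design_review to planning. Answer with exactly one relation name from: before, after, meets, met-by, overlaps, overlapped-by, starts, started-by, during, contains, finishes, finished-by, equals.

design_review = [Mon 14:00, Wed 05:00]; planning = [Fri 21:00, Sun 01:00].
Compare endpoints: design_review.start < planning.start, design_review.start < planning.end, design_review.end < planning.start, design_review.end < planning.end.
That pattern is 'before'.

before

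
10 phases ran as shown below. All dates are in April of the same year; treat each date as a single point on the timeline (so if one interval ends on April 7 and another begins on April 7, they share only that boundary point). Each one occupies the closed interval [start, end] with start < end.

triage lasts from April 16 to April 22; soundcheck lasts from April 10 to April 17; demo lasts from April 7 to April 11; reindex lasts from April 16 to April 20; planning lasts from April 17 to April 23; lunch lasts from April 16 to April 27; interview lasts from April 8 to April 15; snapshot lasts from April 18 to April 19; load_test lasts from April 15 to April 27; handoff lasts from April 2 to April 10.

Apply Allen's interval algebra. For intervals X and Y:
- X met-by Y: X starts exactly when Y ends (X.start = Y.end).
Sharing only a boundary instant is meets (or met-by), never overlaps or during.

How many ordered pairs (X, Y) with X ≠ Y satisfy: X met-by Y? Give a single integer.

3

Checking all 90 ordered pairs for relation 'met-by'; matching pairs in alphabetical order:
(load_test, interview): load_test met-by interview ✓
(planning, soundcheck): planning met-by soundcheck ✓
(soundcheck, handoff): soundcheck met-by handoff ✓
Count: 3.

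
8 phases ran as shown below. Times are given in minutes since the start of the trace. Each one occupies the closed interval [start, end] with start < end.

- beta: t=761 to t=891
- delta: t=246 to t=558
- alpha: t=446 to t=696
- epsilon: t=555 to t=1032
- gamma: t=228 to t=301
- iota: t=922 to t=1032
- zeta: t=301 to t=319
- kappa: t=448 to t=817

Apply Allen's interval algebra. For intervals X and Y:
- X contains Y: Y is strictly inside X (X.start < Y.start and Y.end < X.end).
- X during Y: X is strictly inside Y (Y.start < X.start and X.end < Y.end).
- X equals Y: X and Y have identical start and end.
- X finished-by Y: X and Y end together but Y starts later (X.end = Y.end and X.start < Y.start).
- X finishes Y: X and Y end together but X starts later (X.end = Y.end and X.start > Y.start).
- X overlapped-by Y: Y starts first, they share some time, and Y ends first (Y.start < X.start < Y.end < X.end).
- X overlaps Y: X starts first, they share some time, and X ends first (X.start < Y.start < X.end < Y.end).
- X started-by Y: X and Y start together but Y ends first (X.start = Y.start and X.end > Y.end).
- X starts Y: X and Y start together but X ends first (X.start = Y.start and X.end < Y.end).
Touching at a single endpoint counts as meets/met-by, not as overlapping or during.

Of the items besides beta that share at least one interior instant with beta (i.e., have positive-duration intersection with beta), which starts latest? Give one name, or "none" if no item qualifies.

Target beta = [t=761, t=891].
alpha [t=446, t=696] → before → excluded.
delta [t=246, t=558] → before → excluded.
epsilon [t=555, t=1032] → contains → candidate.
gamma [t=228, t=301] → before → excluded.
iota [t=922, t=1032] → after → excluded.
kappa [t=448, t=817] → overlaps → candidate.
zeta [t=301, t=319] → before → excluded.
Among candidates, latest start is t=555 → epsilon.

epsilon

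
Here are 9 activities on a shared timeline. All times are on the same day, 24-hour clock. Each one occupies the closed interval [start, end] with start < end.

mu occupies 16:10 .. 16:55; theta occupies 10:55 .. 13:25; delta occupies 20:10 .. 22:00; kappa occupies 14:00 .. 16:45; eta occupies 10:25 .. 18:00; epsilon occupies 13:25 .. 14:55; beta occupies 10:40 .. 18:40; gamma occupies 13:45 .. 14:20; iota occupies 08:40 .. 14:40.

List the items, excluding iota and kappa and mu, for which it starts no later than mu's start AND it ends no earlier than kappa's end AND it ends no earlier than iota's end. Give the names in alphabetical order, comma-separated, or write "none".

Conditions: its start is no later than mu's start (X.start <= 16:10) AND its end is no earlier than kappa's end (X.end >= 16:45) AND its end is no earlier than iota's end (X.end >= 14:40).
beta: start 10:40 <= 16:10? ✓; end 18:40 >= 16:45? ✓; end 18:40 >= 14:40? ✓ → yes.
delta: start 20:10 <= 16:10? ✗; end 22:00 >= 16:45? ✓; end 22:00 >= 14:40? ✓ → no.
epsilon: start 13:25 <= 16:10? ✓; end 14:55 >= 16:45? ✗; end 14:55 >= 14:40? ✓ → no.
eta: start 10:25 <= 16:10? ✓; end 18:00 >= 16:45? ✓; end 18:00 >= 14:40? ✓ → yes.
gamma: start 13:45 <= 16:10? ✓; end 14:20 >= 16:45? ✗; end 14:20 >= 14:40? ✗ → no.
theta: start 10:55 <= 16:10? ✓; end 13:25 >= 16:45? ✗; end 13:25 >= 14:40? ✗ → no.
Result: beta, eta.

beta, eta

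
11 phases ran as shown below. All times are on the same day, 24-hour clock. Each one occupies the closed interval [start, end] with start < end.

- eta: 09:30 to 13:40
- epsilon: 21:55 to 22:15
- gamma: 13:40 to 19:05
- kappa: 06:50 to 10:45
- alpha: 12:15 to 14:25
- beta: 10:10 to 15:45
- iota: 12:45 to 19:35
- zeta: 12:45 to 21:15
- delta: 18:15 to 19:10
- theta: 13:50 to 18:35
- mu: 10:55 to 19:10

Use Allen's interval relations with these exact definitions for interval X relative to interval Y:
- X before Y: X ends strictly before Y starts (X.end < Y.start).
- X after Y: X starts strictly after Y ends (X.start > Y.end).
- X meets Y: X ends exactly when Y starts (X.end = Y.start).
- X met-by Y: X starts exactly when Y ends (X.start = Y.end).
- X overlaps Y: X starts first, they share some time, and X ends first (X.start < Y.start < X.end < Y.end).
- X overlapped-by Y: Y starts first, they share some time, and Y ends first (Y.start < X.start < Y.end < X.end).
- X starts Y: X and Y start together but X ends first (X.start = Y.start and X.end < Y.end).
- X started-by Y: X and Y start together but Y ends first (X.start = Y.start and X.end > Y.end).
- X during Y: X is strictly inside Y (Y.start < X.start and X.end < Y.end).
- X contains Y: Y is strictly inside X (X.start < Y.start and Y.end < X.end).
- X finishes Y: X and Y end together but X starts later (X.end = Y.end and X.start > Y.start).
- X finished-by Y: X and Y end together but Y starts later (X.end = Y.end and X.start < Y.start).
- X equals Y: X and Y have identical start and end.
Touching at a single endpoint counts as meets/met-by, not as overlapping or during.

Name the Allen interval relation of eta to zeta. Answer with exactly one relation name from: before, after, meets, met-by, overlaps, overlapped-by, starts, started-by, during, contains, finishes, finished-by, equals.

eta = [09:30, 13:40]; zeta = [12:45, 21:15].
Compare endpoints: eta.start < zeta.start, eta.start < zeta.end, eta.end > zeta.start, eta.end < zeta.end.
That pattern is 'overlaps'.

overlaps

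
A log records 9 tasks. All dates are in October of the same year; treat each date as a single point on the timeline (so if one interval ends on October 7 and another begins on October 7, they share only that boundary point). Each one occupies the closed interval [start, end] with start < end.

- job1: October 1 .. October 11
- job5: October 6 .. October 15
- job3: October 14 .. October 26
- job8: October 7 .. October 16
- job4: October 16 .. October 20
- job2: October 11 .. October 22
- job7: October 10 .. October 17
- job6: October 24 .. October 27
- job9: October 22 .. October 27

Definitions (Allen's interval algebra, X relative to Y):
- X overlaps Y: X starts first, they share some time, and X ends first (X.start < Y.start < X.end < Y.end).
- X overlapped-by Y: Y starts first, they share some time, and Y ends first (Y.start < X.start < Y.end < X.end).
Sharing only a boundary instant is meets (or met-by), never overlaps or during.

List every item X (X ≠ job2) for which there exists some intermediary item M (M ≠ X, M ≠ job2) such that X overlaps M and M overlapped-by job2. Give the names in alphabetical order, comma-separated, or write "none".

Target job2 = [October 11, October 22].
Intermediaries M with M overlapped-by job2: job3.
Via job3 — items with X overlaps job3: job5, job7, job8.
Union: job5, job7, job8.

job5, job7, job8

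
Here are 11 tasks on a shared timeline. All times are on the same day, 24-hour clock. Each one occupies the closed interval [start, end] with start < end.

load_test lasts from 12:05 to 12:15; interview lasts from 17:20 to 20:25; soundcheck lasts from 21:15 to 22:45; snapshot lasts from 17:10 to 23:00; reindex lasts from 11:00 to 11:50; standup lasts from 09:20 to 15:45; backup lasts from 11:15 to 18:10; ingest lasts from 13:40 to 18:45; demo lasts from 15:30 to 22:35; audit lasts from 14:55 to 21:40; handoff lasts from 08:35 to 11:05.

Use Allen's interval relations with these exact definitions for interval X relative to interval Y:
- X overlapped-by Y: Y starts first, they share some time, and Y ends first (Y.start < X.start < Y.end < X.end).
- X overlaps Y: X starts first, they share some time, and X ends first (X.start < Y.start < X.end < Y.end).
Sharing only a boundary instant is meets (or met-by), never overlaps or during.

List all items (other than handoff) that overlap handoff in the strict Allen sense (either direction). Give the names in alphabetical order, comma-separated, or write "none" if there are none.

Target handoff = [08:35, 11:05].
audit [14:55, 21:40] → after → no.
backup [11:15, 18:10] → after → no.
demo [15:30, 22:35] → after → no.
ingest [13:40, 18:45] → after → no.
interview [17:20, 20:25] → after → no.
load_test [12:05, 12:15] → after → no.
reindex [11:00, 11:50] → overlapped-by → yes.
snapshot [17:10, 23:00] → after → no.
soundcheck [21:15, 22:45] → after → no.
standup [09:20, 15:45] → overlapped-by → yes.
Result: reindex, standup.

reindex, standup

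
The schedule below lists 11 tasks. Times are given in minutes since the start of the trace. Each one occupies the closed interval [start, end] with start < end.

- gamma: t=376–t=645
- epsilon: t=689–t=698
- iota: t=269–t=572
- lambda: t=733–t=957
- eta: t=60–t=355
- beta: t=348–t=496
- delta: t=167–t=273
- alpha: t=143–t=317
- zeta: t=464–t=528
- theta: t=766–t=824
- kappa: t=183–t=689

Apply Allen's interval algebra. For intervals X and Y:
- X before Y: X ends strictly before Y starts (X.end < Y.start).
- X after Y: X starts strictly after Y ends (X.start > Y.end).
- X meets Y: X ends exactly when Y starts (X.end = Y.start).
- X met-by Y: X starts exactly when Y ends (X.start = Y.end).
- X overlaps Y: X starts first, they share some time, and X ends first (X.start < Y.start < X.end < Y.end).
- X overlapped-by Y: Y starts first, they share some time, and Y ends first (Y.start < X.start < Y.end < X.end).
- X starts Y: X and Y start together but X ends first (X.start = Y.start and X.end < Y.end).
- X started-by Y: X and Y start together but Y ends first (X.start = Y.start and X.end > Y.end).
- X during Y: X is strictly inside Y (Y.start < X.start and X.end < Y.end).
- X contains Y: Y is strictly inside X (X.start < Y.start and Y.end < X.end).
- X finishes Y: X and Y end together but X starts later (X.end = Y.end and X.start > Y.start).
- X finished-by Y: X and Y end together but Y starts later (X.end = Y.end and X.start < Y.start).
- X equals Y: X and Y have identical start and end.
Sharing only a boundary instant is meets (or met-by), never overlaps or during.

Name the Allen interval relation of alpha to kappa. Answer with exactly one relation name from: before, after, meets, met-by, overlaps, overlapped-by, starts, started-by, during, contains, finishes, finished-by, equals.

overlaps

alpha = [t=143, t=317]; kappa = [t=183, t=689].
Compare endpoints: alpha.start < kappa.start, alpha.start < kappa.end, alpha.end > kappa.start, alpha.end < kappa.end.
That pattern is 'overlaps'.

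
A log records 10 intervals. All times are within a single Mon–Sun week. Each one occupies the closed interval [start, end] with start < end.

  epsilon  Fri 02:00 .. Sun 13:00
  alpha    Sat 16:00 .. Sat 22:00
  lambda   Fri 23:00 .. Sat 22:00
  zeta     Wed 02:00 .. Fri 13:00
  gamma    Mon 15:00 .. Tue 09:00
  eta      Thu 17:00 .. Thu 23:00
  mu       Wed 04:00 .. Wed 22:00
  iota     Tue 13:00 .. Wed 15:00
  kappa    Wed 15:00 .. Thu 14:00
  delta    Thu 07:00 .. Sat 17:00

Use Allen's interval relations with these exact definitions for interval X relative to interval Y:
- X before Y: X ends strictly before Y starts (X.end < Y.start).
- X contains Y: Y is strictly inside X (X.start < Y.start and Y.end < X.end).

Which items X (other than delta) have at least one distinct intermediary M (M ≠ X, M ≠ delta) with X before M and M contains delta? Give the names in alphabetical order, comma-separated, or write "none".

Target delta = [Thu 07:00, Sat 17:00].
Intermediaries M with M contains delta: none.
Union: none.

none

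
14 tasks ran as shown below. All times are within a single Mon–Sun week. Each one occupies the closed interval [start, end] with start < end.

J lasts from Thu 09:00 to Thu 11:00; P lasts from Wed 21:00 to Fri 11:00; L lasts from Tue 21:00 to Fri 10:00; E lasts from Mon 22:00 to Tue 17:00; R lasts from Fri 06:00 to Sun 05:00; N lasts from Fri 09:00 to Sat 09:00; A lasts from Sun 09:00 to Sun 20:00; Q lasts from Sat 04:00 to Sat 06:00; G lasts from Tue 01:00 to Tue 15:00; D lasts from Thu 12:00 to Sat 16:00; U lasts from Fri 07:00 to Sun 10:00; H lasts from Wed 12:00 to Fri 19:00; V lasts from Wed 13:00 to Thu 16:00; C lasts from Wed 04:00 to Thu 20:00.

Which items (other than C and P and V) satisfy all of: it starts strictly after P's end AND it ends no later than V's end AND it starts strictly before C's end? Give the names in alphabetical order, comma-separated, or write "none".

none

Conditions: its start is strictly after P's end (X.start > Fri 11:00) AND its end is no later than V's end (X.end <= Thu 16:00) AND its start is strictly before C's end (X.start < Thu 20:00).
A: start Sun 09:00 > Fri 11:00? ✓; end Sun 20:00 <= Thu 16:00? ✗; start Sun 09:00 < Thu 20:00? ✗ → no.
D: start Thu 12:00 > Fri 11:00? ✗; end Sat 16:00 <= Thu 16:00? ✗; start Thu 12:00 < Thu 20:00? ✓ → no.
E: start Mon 22:00 > Fri 11:00? ✗; end Tue 17:00 <= Thu 16:00? ✓; start Mon 22:00 < Thu 20:00? ✓ → no.
G: start Tue 01:00 > Fri 11:00? ✗; end Tue 15:00 <= Thu 16:00? ✓; start Tue 01:00 < Thu 20:00? ✓ → no.
H: start Wed 12:00 > Fri 11:00? ✗; end Fri 19:00 <= Thu 16:00? ✗; start Wed 12:00 < Thu 20:00? ✓ → no.
J: start Thu 09:00 > Fri 11:00? ✗; end Thu 11:00 <= Thu 16:00? ✓; start Thu 09:00 < Thu 20:00? ✓ → no.
L: start Tue 21:00 > Fri 11:00? ✗; end Fri 10:00 <= Thu 16:00? ✗; start Tue 21:00 < Thu 20:00? ✓ → no.
N: start Fri 09:00 > Fri 11:00? ✗; end Sat 09:00 <= Thu 16:00? ✗; start Fri 09:00 < Thu 20:00? ✗ → no.
Q: start Sat 04:00 > Fri 11:00? ✓; end Sat 06:00 <= Thu 16:00? ✗; start Sat 04:00 < Thu 20:00? ✗ → no.
R: start Fri 06:00 > Fri 11:00? ✗; end Sun 05:00 <= Thu 16:00? ✗; start Fri 06:00 < Thu 20:00? ✗ → no.
U: start Fri 07:00 > Fri 11:00? ✗; end Sun 10:00 <= Thu 16:00? ✗; start Fri 07:00 < Thu 20:00? ✗ → no.
Result: none.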